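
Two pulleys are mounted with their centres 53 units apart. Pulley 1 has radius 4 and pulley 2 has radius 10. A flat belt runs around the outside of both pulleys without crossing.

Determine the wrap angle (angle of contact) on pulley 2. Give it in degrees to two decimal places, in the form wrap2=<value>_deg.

open belt: β = asin((r2−r1)/C) = asin(6/53) = 6.5002°
wrap1 = π − 2β = 166.9995°
wrap2 = π + 2β = 193.0005°

wrap2=193.00_deg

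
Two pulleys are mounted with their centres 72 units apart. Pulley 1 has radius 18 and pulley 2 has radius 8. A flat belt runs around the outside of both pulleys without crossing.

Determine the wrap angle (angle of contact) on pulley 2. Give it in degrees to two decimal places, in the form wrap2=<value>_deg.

wrap2=164.03_deg

open belt: β = asin((r2−r1)/C) = asin(-10/72) = -7.9836°
wrap1 = π − 2β = 195.9671°
wrap2 = π + 2β = 164.0329°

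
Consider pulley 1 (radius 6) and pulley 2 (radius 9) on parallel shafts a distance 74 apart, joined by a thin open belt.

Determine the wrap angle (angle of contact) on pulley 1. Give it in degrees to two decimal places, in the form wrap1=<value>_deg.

wrap1=175.35_deg

open belt: β = asin((r2−r1)/C) = asin(3/74) = 2.3234°
wrap1 = π − 2β = 175.3531°
wrap2 = π + 2β = 184.6469°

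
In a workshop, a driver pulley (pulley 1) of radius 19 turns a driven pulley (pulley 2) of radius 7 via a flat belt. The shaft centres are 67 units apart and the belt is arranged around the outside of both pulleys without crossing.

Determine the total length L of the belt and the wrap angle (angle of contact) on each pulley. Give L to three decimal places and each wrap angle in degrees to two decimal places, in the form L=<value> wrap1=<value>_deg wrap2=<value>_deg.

L=217.836 wrap1=200.64_deg wrap2=159.36_deg

open belt: β = asin((r2−r1)/C) = asin(-12/67) = -10.3176°
wrap1 = π − 2β = 200.6352°
wrap2 = π + 2β = 159.3648°
tangent length = C·cosβ = 65.9166
L = r1·wrap1 + r2·wrap2 + 2·C·cosβ = 19·3.5017 + 7·2.7814 + 2·65.9166 = 217.8365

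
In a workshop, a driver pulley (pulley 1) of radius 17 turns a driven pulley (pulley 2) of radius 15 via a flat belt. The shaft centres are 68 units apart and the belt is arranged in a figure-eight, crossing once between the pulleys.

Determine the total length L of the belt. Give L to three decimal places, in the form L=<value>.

L=251.888

crossed belt: β = asin((r1+r2)/C) = asin(32/68) = 28.0725°
wrap1 = wrap2 = π + 2β = 236.1450°
tangent length = C·cosβ = 60.0000
L = (r1+r2)·wrap + 2·C·cosβ = 32·4.1215 + 2·60.0000 = 251.8882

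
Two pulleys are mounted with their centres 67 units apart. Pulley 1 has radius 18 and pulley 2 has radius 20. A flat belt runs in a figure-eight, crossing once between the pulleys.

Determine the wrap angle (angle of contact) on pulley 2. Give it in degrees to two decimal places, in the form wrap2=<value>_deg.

wrap2=249.11_deg

crossed belt: β = asin((r1+r2)/C) = asin(38/67) = 34.5527°
wrap1 = wrap2 = π + 2β = 249.1054°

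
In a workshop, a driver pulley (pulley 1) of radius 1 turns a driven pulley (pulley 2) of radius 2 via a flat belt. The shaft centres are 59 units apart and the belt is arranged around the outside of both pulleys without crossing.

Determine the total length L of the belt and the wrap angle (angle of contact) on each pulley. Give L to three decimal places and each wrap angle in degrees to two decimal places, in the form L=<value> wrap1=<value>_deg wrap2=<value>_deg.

open belt: β = asin((r2−r1)/C) = asin(1/59) = 0.9712°
wrap1 = π − 2β = 178.0577°
wrap2 = π + 2β = 181.9423°
tangent length = C·cosβ = 58.9915
L = r1·wrap1 + r2·wrap2 + 2·C·cosβ = 1·3.1077 + 2·3.1755 + 2·58.9915 = 127.4417

L=127.442 wrap1=178.06_deg wrap2=181.94_deg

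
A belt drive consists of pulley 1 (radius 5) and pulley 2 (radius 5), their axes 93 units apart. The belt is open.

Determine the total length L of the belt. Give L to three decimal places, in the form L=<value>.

open belt: β = asin((r2−r1)/C) = asin(0/93) = 0.0000°
wrap1 = π − 2β = 180.0000°
wrap2 = π + 2β = 180.0000°
tangent length = C·cosβ = 93.0000
L = r1·wrap1 + r2·wrap2 + 2·C·cosβ = 5·3.1416 + 5·3.1416 + 2·93.0000 = 217.4159

L=217.416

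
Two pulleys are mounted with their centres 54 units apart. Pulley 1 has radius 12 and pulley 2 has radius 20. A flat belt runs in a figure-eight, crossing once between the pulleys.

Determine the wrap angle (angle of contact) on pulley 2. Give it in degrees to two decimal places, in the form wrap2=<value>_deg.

crossed belt: β = asin((r1+r2)/C) = asin(32/54) = 36.3412°
wrap1 = wrap2 = π + 2β = 252.6824°

wrap2=252.68_deg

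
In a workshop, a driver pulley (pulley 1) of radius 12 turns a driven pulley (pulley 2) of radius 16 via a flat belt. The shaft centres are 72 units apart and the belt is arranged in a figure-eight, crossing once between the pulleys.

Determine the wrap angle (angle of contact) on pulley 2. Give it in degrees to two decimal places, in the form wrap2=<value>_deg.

wrap2=225.77_deg

crossed belt: β = asin((r1+r2)/C) = asin(28/72) = 22.8854°
wrap1 = wrap2 = π + 2β = 225.7708°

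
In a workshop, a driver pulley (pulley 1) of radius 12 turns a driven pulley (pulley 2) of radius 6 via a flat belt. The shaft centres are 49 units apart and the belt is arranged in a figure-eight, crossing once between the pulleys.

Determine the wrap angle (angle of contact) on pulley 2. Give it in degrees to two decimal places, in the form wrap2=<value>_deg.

crossed belt: β = asin((r1+r2)/C) = asin(18/49) = 21.5521°
wrap1 = wrap2 = π + 2β = 223.1042°

wrap2=223.10_deg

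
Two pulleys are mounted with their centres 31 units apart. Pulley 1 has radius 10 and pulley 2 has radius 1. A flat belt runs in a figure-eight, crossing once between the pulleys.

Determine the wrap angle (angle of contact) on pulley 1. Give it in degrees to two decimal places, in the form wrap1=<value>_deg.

wrap1=221.57_deg

crossed belt: β = asin((r1+r2)/C) = asin(11/31) = 20.7836°
wrap1 = wrap2 = π + 2β = 221.5671°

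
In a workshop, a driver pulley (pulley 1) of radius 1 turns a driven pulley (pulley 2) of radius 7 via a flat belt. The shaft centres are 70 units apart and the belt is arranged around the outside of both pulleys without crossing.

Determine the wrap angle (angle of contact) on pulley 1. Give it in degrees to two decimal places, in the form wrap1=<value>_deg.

open belt: β = asin((r2−r1)/C) = asin(6/70) = 4.9171°
wrap1 = π − 2β = 170.1658°
wrap2 = π + 2β = 189.8342°

wrap1=170.17_deg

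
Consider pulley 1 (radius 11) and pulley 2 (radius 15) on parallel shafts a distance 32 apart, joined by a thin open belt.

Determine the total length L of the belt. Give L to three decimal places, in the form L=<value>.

L=146.182

open belt: β = asin((r2−r1)/C) = asin(4/32) = 7.1808°
wrap1 = π − 2β = 165.6385°
wrap2 = π + 2β = 194.3615°
tangent length = C·cosβ = 31.7490
L = r1·wrap1 + r2·wrap2 + 2·C·cosβ = 11·2.8909 + 15·3.3922 + 2·31.7490 = 146.1821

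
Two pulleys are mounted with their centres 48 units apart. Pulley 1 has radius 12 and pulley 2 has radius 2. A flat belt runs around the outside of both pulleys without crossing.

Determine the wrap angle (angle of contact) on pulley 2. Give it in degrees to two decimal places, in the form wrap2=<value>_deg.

wrap2=155.95_deg

open belt: β = asin((r2−r1)/C) = asin(-10/48) = -12.0247°
wrap1 = π − 2β = 204.0494°
wrap2 = π + 2β = 155.9506°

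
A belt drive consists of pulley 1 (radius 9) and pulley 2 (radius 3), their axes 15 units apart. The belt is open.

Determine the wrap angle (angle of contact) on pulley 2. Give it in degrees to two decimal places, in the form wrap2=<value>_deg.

open belt: β = asin((r2−r1)/C) = asin(-6/15) = -23.5782°
wrap1 = π − 2β = 227.1564°
wrap2 = π + 2β = 132.8436°

wrap2=132.84_deg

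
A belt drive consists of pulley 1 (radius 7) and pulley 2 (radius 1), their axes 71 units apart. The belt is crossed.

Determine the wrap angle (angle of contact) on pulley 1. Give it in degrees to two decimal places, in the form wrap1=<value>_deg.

crossed belt: β = asin((r1+r2)/C) = asin(8/71) = 6.4696°
wrap1 = wrap2 = π + 2β = 192.9392°

wrap1=192.94_deg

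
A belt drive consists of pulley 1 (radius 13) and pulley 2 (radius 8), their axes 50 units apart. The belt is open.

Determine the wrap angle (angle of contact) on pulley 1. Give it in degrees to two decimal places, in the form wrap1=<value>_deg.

open belt: β = asin((r2−r1)/C) = asin(-5/50) = -5.7392°
wrap1 = π − 2β = 191.4783°
wrap2 = π + 2β = 168.5217°

wrap1=191.48_deg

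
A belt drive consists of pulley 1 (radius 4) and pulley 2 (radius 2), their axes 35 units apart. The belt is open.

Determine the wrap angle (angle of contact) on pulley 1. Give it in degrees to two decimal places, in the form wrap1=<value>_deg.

open belt: β = asin((r2−r1)/C) = asin(-2/35) = -3.2758°
wrap1 = π − 2β = 186.5517°
wrap2 = π + 2β = 173.4483°

wrap1=186.55_deg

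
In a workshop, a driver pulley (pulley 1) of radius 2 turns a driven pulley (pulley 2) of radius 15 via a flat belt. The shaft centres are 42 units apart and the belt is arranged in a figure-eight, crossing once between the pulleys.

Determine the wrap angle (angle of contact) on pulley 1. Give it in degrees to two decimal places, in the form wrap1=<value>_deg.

crossed belt: β = asin((r1+r2)/C) = asin(17/42) = 23.8762°
wrap1 = wrap2 = π + 2β = 227.7524°

wrap1=227.75_deg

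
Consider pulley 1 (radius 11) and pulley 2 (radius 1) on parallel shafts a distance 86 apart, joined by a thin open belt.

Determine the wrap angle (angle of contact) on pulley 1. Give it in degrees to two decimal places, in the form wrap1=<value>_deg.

open belt: β = asin((r2−r1)/C) = asin(-10/86) = -6.6774°
wrap1 = π − 2β = 193.3548°
wrap2 = π + 2β = 166.6452°

wrap1=193.35_deg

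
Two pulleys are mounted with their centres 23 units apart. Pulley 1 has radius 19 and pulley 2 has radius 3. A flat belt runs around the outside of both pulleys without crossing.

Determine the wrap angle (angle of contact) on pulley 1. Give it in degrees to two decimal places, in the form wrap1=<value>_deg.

wrap1=268.16_deg

open belt: β = asin((r2−r1)/C) = asin(-16/23) = -44.0792°
wrap1 = π − 2β = 268.1584°
wrap2 = π + 2β = 91.8416°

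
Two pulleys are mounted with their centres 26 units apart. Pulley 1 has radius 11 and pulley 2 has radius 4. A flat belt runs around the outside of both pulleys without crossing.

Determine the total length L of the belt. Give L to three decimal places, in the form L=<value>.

open belt: β = asin((r2−r1)/C) = asin(-7/26) = -15.6185°
wrap1 = π − 2β = 211.2370°
wrap2 = π + 2β = 148.7630°
tangent length = C·cosβ = 25.0400
L = r1·wrap1 + r2·wrap2 + 2·C·cosβ = 11·3.6868 + 4·2.5964 + 2·25.0400 = 101.0201

L=101.020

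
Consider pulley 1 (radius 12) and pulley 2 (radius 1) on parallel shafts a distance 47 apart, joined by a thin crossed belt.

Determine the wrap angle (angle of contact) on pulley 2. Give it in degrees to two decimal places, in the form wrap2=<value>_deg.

wrap2=212.11_deg

crossed belt: β = asin((r1+r2)/C) = asin(13/47) = 16.0571°
wrap1 = wrap2 = π + 2β = 212.1143°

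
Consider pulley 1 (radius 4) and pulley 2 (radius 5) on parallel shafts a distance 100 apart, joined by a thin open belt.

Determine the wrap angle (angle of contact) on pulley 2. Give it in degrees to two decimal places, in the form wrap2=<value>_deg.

open belt: β = asin((r2−r1)/C) = asin(1/100) = 0.5730°
wrap1 = π − 2β = 178.8541°
wrap2 = π + 2β = 181.1459°

wrap2=181.15_deg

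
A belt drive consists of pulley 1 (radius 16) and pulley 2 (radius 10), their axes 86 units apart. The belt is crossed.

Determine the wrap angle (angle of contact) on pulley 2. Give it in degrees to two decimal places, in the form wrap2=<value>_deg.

wrap2=215.19_deg

crossed belt: β = asin((r1+r2)/C) = asin(26/86) = 17.5973°
wrap1 = wrap2 = π + 2β = 215.1947°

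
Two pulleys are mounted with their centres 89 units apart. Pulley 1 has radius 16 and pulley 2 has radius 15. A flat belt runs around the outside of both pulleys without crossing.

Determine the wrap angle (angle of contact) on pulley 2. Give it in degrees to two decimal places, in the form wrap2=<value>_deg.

open belt: β = asin((r2−r1)/C) = asin(-1/89) = -0.6438°
wrap1 = π − 2β = 181.2876°
wrap2 = π + 2β = 178.7124°

wrap2=178.71_deg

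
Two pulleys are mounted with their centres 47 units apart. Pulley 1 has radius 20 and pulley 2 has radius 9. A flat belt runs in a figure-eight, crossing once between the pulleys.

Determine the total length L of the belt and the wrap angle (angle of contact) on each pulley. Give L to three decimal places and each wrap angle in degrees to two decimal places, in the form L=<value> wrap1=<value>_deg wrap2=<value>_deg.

L=203.646 wrap1=256.20_deg wrap2=256.20_deg

crossed belt: β = asin((r1+r2)/C) = asin(29/47) = 38.0989°
wrap1 = wrap2 = π + 2β = 256.1979°
tangent length = C·cosβ = 36.9865
L = (r1+r2)·wrap + 2·C·cosβ = 29·4.4715 + 2·36.9865 = 203.6464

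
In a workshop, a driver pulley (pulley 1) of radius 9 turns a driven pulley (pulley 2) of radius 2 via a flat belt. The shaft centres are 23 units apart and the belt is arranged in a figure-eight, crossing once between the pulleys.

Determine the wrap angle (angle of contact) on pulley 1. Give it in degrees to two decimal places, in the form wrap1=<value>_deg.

crossed belt: β = asin((r1+r2)/C) = asin(11/23) = 28.5719°
wrap1 = wrap2 = π + 2β = 237.1438°

wrap1=237.14_deg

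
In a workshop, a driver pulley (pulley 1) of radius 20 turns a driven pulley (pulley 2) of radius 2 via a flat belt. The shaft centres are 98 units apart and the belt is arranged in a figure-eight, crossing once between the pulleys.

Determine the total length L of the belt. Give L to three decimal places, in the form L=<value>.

L=270.075

crossed belt: β = asin((r1+r2)/C) = asin(22/98) = 12.9729°
wrap1 = wrap2 = π + 2β = 205.9458°
tangent length = C·cosβ = 95.4987
L = (r1+r2)·wrap + 2·C·cosβ = 22·3.5944 + 2·95.4987 = 270.0749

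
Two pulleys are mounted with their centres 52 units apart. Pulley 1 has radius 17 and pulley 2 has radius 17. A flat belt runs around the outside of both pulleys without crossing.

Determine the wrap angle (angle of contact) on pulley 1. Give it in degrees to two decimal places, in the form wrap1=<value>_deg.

open belt: β = asin((r2−r1)/C) = asin(0/52) = 0.0000°
wrap1 = π − 2β = 180.0000°
wrap2 = π + 2β = 180.0000°

wrap1=180.00_deg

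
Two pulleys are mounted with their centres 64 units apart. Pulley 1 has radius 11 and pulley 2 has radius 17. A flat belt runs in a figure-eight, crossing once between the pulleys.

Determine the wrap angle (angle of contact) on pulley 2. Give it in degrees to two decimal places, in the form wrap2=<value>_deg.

wrap2=231.89_deg

crossed belt: β = asin((r1+r2)/C) = asin(28/64) = 25.9445°
wrap1 = wrap2 = π + 2β = 231.8890°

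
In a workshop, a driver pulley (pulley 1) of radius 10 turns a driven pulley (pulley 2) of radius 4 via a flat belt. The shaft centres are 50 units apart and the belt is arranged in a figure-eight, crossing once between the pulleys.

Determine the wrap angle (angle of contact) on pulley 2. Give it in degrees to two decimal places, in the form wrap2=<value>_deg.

crossed belt: β = asin((r1+r2)/C) = asin(14/50) = 16.2602°
wrap1 = wrap2 = π + 2β = 212.5204°

wrap2=212.52_deg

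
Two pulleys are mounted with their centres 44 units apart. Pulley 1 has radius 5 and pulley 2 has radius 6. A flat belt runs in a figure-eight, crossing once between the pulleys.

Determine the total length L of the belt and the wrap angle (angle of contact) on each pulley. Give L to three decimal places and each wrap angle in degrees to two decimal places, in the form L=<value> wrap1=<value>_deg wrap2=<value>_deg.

L=125.322 wrap1=208.96_deg wrap2=208.96_deg

crossed belt: β = asin((r1+r2)/C) = asin(11/44) = 14.4775°
wrap1 = wrap2 = π + 2β = 208.9550°
tangent length = C·cosβ = 42.6028
L = (r1+r2)·wrap + 2·C·cosβ = 11·3.6470 + 2·42.6028 = 125.3221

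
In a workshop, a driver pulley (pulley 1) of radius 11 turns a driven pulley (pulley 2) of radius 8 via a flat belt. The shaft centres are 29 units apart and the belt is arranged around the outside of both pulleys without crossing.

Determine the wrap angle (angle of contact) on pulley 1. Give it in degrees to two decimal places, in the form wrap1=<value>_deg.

wrap1=191.88_deg

open belt: β = asin((r2−r1)/C) = asin(-3/29) = -5.9378°
wrap1 = π − 2β = 191.8755°
wrap2 = π + 2β = 168.1245°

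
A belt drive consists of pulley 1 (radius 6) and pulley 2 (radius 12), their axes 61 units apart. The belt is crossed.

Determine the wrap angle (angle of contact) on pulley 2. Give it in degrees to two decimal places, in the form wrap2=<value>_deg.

crossed belt: β = asin((r1+r2)/C) = asin(18/61) = 17.1625°
wrap1 = wrap2 = π + 2β = 214.3249°

wrap2=214.32_deg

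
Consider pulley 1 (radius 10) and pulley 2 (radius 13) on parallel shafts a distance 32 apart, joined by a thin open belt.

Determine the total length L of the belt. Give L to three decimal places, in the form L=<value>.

open belt: β = asin((r2−r1)/C) = asin(3/32) = 5.3794°
wrap1 = π − 2β = 169.2412°
wrap2 = π + 2β = 190.7588°
tangent length = C·cosβ = 31.8591
L = r1·wrap1 + r2·wrap2 + 2·C·cosβ = 10·2.9538 + 13·3.3294 + 2·31.8591 = 136.5381

L=136.538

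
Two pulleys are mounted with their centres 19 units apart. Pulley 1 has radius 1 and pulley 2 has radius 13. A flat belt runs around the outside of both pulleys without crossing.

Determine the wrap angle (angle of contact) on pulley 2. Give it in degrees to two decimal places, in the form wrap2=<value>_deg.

wrap2=258.33_deg

open belt: β = asin((r2−r1)/C) = asin(12/19) = 39.1667°
wrap1 = π − 2β = 101.6666°
wrap2 = π + 2β = 258.3334°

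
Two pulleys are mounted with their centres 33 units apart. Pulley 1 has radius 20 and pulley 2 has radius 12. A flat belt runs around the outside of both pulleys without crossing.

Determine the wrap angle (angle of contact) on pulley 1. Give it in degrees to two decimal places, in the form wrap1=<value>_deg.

open belt: β = asin((r2−r1)/C) = asin(-8/33) = -14.0297°
wrap1 = π − 2β = 208.0593°
wrap2 = π + 2β = 151.9407°

wrap1=208.06_deg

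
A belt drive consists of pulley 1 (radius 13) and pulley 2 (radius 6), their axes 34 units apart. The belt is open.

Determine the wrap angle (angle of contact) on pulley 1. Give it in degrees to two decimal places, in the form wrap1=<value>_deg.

open belt: β = asin((r2−r1)/C) = asin(-7/34) = -11.8812°
wrap1 = π − 2β = 203.7623°
wrap2 = π + 2β = 156.2377°

wrap1=203.76_deg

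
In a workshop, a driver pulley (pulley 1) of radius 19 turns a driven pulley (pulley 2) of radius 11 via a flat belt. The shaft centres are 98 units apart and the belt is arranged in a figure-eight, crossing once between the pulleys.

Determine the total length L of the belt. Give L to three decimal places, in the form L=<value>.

L=299.505

crossed belt: β = asin((r1+r2)/C) = asin(30/98) = 17.8257°
wrap1 = wrap2 = π + 2β = 215.6514°
tangent length = C·cosβ = 93.2952
L = (r1+r2)·wrap + 2·C·cosβ = 30·3.7638 + 2·93.2952 = 299.5053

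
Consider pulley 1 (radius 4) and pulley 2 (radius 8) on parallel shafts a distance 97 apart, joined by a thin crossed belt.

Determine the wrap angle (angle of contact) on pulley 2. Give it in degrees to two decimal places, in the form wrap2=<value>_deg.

wrap2=194.21_deg

crossed belt: β = asin((r1+r2)/C) = asin(12/97) = 7.1063°
wrap1 = wrap2 = π + 2β = 194.2127°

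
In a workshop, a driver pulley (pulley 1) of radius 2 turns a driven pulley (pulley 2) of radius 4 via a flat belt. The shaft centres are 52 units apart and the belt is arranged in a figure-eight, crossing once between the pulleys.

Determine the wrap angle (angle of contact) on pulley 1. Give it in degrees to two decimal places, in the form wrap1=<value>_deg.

crossed belt: β = asin((r1+r2)/C) = asin(6/52) = 6.6258°
wrap1 = wrap2 = π + 2β = 193.2516°

wrap1=193.25_deg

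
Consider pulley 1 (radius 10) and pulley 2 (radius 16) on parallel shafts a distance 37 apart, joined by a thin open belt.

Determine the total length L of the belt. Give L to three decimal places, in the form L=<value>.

L=156.657

open belt: β = asin((r2−r1)/C) = asin(6/37) = 9.3324°
wrap1 = π − 2β = 161.3352°
wrap2 = π + 2β = 198.6648°
tangent length = C·cosβ = 36.5103
L = r1·wrap1 + r2·wrap2 + 2·C·cosβ = 10·2.8158 + 16·3.4674 + 2·36.5103 = 156.6565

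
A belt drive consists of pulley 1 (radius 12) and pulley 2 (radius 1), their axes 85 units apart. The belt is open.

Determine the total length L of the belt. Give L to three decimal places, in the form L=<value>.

open belt: β = asin((r2−r1)/C) = asin(-11/85) = -7.4356°
wrap1 = π − 2β = 194.8712°
wrap2 = π + 2β = 165.1288°
tangent length = C·cosβ = 84.2852
L = r1·wrap1 + r2·wrap2 + 2·C·cosβ = 12·3.4011 + 1·2.8820 + 2·84.2852 = 212.2662

L=212.266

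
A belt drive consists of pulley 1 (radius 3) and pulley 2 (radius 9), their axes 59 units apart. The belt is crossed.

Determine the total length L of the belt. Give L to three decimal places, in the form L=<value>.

L=158.148

crossed belt: β = asin((r1+r2)/C) = asin(12/59) = 11.7353°
wrap1 = wrap2 = π + 2β = 203.4705°
tangent length = C·cosβ = 57.7668
L = (r1+r2)·wrap + 2·C·cosβ = 12·3.5512 + 2·57.7668 = 158.1483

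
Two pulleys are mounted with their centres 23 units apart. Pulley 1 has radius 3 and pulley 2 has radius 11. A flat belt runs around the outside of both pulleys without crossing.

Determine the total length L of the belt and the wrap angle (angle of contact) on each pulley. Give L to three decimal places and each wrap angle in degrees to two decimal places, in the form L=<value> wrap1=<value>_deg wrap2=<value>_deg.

L=92.794 wrap1=139.29_deg wrap2=220.71_deg

open belt: β = asin((r2−r1)/C) = asin(8/23) = 20.3544°
wrap1 = π − 2β = 139.2912°
wrap2 = π + 2β = 220.7088°
tangent length = C·cosβ = 21.5639
L = r1·wrap1 + r2·wrap2 + 2·C·cosβ = 3·2.4311 + 11·3.8521 + 2·21.5639 = 92.7940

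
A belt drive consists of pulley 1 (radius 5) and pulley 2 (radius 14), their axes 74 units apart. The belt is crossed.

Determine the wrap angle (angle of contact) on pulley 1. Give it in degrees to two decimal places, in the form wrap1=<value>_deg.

crossed belt: β = asin((r1+r2)/C) = asin(19/74) = 14.8777°
wrap1 = wrap2 = π + 2β = 209.7554°

wrap1=209.76_deg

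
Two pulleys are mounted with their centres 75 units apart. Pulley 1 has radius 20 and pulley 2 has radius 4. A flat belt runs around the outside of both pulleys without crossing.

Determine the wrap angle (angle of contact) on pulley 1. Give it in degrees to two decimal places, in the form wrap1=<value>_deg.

open belt: β = asin((r2−r1)/C) = asin(-16/75) = -12.3178°
wrap1 = π − 2β = 204.6355°
wrap2 = π + 2β = 155.3645°

wrap1=204.64_deg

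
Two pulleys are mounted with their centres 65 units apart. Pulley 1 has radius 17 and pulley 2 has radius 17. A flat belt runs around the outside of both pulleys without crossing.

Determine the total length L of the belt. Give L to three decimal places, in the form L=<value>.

L=236.814

open belt: β = asin((r2−r1)/C) = asin(0/65) = 0.0000°
wrap1 = π − 2β = 180.0000°
wrap2 = π + 2β = 180.0000°
tangent length = C·cosβ = 65.0000
L = r1·wrap1 + r2·wrap2 + 2·C·cosβ = 17·3.1416 + 17·3.1416 + 2·65.0000 = 236.8142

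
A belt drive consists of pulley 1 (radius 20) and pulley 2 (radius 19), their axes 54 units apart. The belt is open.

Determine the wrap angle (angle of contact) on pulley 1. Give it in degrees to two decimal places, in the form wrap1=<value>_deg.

open belt: β = asin((r2−r1)/C) = asin(-1/54) = -1.0611°
wrap1 = π − 2β = 182.1222°
wrap2 = π + 2β = 177.8778°

wrap1=182.12_deg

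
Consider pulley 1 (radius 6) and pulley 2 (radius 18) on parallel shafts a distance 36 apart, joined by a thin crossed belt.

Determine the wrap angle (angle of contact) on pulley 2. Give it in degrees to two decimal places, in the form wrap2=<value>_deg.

crossed belt: β = asin((r1+r2)/C) = asin(24/36) = 41.8103°
wrap1 = wrap2 = π + 2β = 263.6206°

wrap2=263.62_deg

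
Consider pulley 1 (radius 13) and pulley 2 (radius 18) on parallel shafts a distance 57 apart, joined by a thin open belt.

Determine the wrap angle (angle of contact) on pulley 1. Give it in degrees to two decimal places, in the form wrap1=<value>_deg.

wrap1=169.94_deg

open belt: β = asin((r2−r1)/C) = asin(5/57) = 5.0324°
wrap1 = π − 2β = 169.9352°
wrap2 = π + 2β = 190.0648°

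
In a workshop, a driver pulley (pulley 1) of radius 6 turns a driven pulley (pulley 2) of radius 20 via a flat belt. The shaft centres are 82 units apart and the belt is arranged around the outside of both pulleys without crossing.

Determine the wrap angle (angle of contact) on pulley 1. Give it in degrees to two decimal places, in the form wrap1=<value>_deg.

wrap1=160.34_deg

open belt: β = asin((r2−r1)/C) = asin(14/82) = 9.8304°
wrap1 = π − 2β = 160.3393°
wrap2 = π + 2β = 199.6607°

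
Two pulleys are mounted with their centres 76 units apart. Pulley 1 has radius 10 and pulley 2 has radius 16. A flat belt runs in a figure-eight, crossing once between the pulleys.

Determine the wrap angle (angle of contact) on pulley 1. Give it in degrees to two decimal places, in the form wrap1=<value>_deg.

crossed belt: β = asin((r1+r2)/C) = asin(26/76) = 20.0052°
wrap1 = wrap2 = π + 2β = 220.0104°

wrap1=220.01_deg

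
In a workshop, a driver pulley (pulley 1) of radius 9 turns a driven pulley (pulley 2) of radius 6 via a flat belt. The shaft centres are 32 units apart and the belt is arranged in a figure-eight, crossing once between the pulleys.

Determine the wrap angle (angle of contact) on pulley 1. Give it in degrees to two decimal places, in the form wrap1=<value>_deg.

crossed belt: β = asin((r1+r2)/C) = asin(15/32) = 27.9532°
wrap1 = wrap2 = π + 2β = 235.9064°

wrap1=235.91_deg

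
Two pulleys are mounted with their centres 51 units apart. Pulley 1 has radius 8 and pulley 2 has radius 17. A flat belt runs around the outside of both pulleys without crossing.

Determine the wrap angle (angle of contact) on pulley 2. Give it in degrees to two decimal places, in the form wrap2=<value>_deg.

open belt: β = asin((r2−r1)/C) = asin(9/51) = 10.1642°
wrap1 = π − 2β = 159.6715°
wrap2 = π + 2β = 200.3285°

wrap2=200.33_deg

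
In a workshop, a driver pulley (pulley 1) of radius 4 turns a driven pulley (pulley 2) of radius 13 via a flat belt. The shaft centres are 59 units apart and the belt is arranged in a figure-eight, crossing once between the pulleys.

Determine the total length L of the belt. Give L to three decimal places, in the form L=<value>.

crossed belt: β = asin((r1+r2)/C) = asin(17/59) = 16.7464°
wrap1 = wrap2 = π + 2β = 213.4927°
tangent length = C·cosβ = 56.4978
L = (r1+r2)·wrap + 2·C·cosβ = 17·3.7262 + 2·56.4978 = 176.3401

L=176.340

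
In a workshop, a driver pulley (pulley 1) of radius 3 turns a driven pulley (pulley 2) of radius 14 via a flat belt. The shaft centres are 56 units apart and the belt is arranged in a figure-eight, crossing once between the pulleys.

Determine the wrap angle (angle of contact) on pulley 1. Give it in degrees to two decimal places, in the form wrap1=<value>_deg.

crossed belt: β = asin((r1+r2)/C) = asin(17/56) = 17.6722°
wrap1 = wrap2 = π + 2β = 215.3445°

wrap1=215.34_deg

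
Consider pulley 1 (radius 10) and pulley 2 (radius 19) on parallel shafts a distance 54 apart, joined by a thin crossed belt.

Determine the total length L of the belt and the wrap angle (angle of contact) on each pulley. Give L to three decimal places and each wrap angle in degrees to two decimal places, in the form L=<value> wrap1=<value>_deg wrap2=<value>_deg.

crossed belt: β = asin((r1+r2)/C) = asin(29/54) = 32.4822°
wrap1 = wrap2 = π + 2β = 244.9643°
tangent length = C·cosβ = 45.5522
L = (r1+r2)·wrap + 2·C·cosβ = 29·4.2754 + 2·45.5522 = 215.0919

L=215.092 wrap1=244.96_deg wrap2=244.96_deg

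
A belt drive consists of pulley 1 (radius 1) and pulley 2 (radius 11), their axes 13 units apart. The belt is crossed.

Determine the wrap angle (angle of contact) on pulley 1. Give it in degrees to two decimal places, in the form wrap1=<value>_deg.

wrap1=314.76_deg

crossed belt: β = asin((r1+r2)/C) = asin(12/13) = 67.3801°
wrap1 = wrap2 = π + 2β = 314.7603°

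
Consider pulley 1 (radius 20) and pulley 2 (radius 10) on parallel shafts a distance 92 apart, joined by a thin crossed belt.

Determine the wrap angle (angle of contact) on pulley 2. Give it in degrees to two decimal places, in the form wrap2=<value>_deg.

wrap2=218.06_deg

crossed belt: β = asin((r1+r2)/C) = asin(30/92) = 19.0314°
wrap1 = wrap2 = π + 2β = 218.0629°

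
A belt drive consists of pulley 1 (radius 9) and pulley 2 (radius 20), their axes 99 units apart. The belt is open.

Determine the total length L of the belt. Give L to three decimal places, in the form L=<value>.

L=290.330

open belt: β = asin((r2−r1)/C) = asin(11/99) = 6.3794°
wrap1 = π − 2β = 167.2413°
wrap2 = π + 2β = 192.7587°
tangent length = C·cosβ = 98.3870
L = r1·wrap1 + r2·wrap2 + 2·C·cosβ = 9·2.9189 + 20·3.3643 + 2·98.3870 = 290.3297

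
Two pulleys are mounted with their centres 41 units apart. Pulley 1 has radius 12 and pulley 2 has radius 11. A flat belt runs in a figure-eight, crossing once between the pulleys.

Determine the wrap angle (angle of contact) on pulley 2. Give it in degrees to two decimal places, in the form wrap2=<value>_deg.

wrap2=248.25_deg

crossed belt: β = asin((r1+r2)/C) = asin(23/41) = 34.1233°
wrap1 = wrap2 = π + 2β = 248.2466°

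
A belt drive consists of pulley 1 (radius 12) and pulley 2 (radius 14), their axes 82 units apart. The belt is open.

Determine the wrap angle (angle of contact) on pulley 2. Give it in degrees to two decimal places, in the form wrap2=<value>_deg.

wrap2=182.80_deg

open belt: β = asin((r2−r1)/C) = asin(2/82) = 1.3976°
wrap1 = π − 2β = 177.2048°
wrap2 = π + 2β = 182.7952°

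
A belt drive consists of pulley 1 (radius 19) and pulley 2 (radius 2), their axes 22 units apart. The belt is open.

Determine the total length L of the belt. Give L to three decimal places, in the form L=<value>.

open belt: β = asin((r2−r1)/C) = asin(-17/22) = -50.5994°
wrap1 = π − 2β = 281.1989°
wrap2 = π + 2β = 78.8011°
tangent length = C·cosβ = 13.9642
L = r1·wrap1 + r2·wrap2 + 2·C·cosβ = 19·4.9078 + 2·1.3753 + 2·13.9642 = 123.9282

L=123.928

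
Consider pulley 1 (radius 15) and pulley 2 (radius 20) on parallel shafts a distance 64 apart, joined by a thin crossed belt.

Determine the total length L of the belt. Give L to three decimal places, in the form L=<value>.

L=257.623

crossed belt: β = asin((r1+r2)/C) = asin(35/64) = 33.1529°
wrap1 = wrap2 = π + 2β = 246.3058°
tangent length = C·cosβ = 53.5817
L = (r1+r2)·wrap + 2·C·cosβ = 35·4.2988 + 2·53.5817 = 257.6231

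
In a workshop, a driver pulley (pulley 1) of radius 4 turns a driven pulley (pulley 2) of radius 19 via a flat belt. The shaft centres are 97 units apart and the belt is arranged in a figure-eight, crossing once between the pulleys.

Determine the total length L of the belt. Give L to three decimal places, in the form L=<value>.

crossed belt: β = asin((r1+r2)/C) = asin(23/97) = 13.7162°
wrap1 = wrap2 = π + 2β = 207.4325°
tangent length = C·cosβ = 94.2338
L = (r1+r2)·wrap + 2·C·cosβ = 23·3.6204 + 2·94.2338 = 271.7362

L=271.736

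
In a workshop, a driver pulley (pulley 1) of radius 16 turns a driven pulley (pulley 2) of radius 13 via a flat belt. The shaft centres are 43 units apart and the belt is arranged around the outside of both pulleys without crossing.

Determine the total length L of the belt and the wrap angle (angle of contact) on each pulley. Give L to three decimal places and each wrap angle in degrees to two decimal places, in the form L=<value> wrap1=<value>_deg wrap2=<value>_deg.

L=177.316 wrap1=188.00_deg wrap2=172.00_deg

open belt: β = asin((r2−r1)/C) = asin(-3/43) = -4.0006°
wrap1 = π − 2β = 188.0013°
wrap2 = π + 2β = 171.9987°
tangent length = C·cosβ = 42.8952
L = r1·wrap1 + r2·wrap2 + 2·C·cosβ = 16·3.2812 + 13·3.0019 + 2·42.8952 = 177.3156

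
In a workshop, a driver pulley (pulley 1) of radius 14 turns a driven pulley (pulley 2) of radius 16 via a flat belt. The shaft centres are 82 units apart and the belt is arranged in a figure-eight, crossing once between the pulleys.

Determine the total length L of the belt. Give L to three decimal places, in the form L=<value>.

L=269.351

crossed belt: β = asin((r1+r2)/C) = asin(30/82) = 21.4601°
wrap1 = wrap2 = π + 2β = 222.9203°
tangent length = C·cosβ = 76.3151
L = (r1+r2)·wrap + 2·C·cosβ = 30·3.8907 + 2·76.3151 = 269.3510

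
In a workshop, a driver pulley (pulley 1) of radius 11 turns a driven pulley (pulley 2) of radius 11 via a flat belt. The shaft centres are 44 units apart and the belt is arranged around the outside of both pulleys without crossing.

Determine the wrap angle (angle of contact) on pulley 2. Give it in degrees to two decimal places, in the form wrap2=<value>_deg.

wrap2=180.00_deg

open belt: β = asin((r2−r1)/C) = asin(0/44) = 0.0000°
wrap1 = π − 2β = 180.0000°
wrap2 = π + 2β = 180.0000°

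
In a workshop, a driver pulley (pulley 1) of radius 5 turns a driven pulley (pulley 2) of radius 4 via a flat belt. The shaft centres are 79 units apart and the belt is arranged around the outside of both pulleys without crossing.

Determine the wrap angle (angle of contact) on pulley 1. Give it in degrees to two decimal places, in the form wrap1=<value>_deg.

open belt: β = asin((r2−r1)/C) = asin(-1/79) = -0.7253°
wrap1 = π − 2β = 181.4506°
wrap2 = π + 2β = 178.5494°

wrap1=181.45_deg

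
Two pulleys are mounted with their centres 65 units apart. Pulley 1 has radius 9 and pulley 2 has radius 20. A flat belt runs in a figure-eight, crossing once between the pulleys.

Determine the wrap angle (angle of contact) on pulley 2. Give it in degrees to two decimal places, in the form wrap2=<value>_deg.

crossed belt: β = asin((r1+r2)/C) = asin(29/65) = 26.4972°
wrap1 = wrap2 = π + 2β = 232.9944°

wrap2=232.99_deg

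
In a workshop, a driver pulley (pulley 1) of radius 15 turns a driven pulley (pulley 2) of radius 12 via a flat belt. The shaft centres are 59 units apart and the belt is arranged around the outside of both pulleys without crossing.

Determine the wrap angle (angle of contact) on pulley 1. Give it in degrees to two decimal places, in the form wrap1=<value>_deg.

open belt: β = asin((r2−r1)/C) = asin(-3/59) = -2.9146°
wrap1 = π − 2β = 185.8292°
wrap2 = π + 2β = 174.1708°

wrap1=185.83_deg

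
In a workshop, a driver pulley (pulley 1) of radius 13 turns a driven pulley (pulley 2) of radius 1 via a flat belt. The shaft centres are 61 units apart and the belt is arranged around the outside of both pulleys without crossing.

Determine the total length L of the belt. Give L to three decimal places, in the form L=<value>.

open belt: β = asin((r2−r1)/C) = asin(-12/61) = -11.3453°
wrap1 = π − 2β = 202.6906°
wrap2 = π + 2β = 157.3094°
tangent length = C·cosβ = 59.8080
L = r1·wrap1 + r2·wrap2 + 2·C·cosβ = 13·3.5376 + 1·2.7456 + 2·59.8080 = 168.3507

L=168.351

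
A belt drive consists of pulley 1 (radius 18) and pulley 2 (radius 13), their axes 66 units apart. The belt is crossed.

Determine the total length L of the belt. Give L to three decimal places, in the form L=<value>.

L=244.237

crossed belt: β = asin((r1+r2)/C) = asin(31/66) = 28.0146°
wrap1 = wrap2 = π + 2β = 236.0293°
tangent length = C·cosβ = 58.2666
L = (r1+r2)·wrap + 2·C·cosβ = 31·4.1195 + 2·58.2666 = 244.2374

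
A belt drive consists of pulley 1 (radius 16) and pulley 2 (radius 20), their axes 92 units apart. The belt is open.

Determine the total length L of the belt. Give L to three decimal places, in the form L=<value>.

L=297.271

open belt: β = asin((r2−r1)/C) = asin(4/92) = 2.4919°
wrap1 = π − 2β = 175.0162°
wrap2 = π + 2β = 184.9838°
tangent length = C·cosβ = 91.9130
L = r1·wrap1 + r2·wrap2 + 2·C·cosβ = 16·3.0546 + 20·3.2286 + 2·91.9130 = 297.2713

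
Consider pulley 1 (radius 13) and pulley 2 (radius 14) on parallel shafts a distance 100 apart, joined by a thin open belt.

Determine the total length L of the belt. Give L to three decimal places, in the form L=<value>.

open belt: β = asin((r2−r1)/C) = asin(1/100) = 0.5730°
wrap1 = π − 2β = 178.8541°
wrap2 = π + 2β = 181.1459°
tangent length = C·cosβ = 99.9950
L = r1·wrap1 + r2·wrap2 + 2·C·cosβ = 13·3.1216 + 14·3.1616 + 2·99.9950 = 284.8330

L=284.833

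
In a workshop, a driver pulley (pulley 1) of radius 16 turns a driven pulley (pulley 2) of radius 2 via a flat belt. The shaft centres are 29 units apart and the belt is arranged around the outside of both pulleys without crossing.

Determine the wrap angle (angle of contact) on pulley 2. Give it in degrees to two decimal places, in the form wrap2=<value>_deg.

open belt: β = asin((r2−r1)/C) = asin(-14/29) = -28.8657°
wrap1 = π − 2β = 237.7315°
wrap2 = π + 2β = 122.2685°

wrap2=122.27_deg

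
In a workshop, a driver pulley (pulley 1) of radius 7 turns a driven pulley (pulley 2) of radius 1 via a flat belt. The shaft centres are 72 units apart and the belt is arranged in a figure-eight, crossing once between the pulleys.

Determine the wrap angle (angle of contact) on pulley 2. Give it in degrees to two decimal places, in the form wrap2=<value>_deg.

wrap2=192.76_deg

crossed belt: β = asin((r1+r2)/C) = asin(8/72) = 6.3794°
wrap1 = wrap2 = π + 2β = 192.7587°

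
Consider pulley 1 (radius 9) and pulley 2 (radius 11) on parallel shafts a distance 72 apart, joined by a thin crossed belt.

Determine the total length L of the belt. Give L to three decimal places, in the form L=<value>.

L=212.424

crossed belt: β = asin((r1+r2)/C) = asin(20/72) = 16.1276°
wrap1 = wrap2 = π + 2β = 212.2552°
tangent length = C·cosβ = 69.1665
L = (r1+r2)·wrap + 2·C·cosβ = 20·3.7046 + 2·69.1665 = 212.4240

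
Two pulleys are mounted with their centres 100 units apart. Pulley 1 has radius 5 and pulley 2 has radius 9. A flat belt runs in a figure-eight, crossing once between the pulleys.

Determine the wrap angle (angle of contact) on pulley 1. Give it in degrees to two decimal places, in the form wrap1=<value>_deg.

crossed belt: β = asin((r1+r2)/C) = asin(14/100) = 8.0478°
wrap1 = wrap2 = π + 2β = 196.0957°

wrap1=196.10_deg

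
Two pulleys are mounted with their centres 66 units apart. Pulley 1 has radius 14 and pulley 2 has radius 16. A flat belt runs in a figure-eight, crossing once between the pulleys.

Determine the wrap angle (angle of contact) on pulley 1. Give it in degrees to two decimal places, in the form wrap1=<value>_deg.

wrap1=234.07_deg

crossed belt: β = asin((r1+r2)/C) = asin(30/66) = 27.0357°
wrap1 = wrap2 = π + 2β = 234.0714°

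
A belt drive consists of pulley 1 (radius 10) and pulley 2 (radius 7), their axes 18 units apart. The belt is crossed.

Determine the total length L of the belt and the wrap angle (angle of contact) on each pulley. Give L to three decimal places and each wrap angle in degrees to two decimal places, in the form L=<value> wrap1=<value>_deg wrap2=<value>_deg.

crossed belt: β = asin((r1+r2)/C) = asin(17/18) = 70.8119°
wrap1 = wrap2 = π + 2β = 321.6237°
tangent length = C·cosβ = 5.9161
L = (r1+r2)·wrap + 2·C·cosβ = 17·5.6134 + 2·5.9161 = 107.2598

L=107.260 wrap1=321.62_deg wrap2=321.62_deg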